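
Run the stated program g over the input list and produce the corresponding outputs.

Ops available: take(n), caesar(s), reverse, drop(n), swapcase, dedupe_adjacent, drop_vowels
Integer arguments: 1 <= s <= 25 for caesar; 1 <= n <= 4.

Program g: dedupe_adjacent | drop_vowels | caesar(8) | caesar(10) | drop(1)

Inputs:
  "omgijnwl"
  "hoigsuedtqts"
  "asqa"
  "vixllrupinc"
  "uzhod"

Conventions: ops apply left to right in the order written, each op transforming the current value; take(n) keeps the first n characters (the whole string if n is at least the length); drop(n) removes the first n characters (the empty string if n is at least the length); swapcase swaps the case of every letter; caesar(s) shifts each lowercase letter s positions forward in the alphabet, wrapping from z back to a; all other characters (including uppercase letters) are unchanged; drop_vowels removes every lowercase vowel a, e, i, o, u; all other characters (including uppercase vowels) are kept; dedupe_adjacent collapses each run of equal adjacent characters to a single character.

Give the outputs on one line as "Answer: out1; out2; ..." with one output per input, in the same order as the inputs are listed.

Execution, op by op:
  "omgijnwl" -> "omgijnwl" -> "mgjnwl" -> "uorvet" -> "eybfod" -> "ybfod"
  "hoigsuedtqts" -> "hoigsuedtqts" -> "hgsdtqts" -> "poalbyba" -> "zykvlilk" -> "ykvlilk"
  "asqa" -> "asqa" -> "sq" -> "ay" -> "ki" -> "i"
  "vixllrupinc" -> "vixlrupinc" -> "vxlrpnc" -> "dftzxvk" -> "npdjhfu" -> "pdjhfu"
  "uzhod" -> "uzhod" -> "zhd" -> "hpl" -> "rzv" -> "zv"

"ybfod"; "ykvlilk"; "i"; "pdjhfu"; "zv"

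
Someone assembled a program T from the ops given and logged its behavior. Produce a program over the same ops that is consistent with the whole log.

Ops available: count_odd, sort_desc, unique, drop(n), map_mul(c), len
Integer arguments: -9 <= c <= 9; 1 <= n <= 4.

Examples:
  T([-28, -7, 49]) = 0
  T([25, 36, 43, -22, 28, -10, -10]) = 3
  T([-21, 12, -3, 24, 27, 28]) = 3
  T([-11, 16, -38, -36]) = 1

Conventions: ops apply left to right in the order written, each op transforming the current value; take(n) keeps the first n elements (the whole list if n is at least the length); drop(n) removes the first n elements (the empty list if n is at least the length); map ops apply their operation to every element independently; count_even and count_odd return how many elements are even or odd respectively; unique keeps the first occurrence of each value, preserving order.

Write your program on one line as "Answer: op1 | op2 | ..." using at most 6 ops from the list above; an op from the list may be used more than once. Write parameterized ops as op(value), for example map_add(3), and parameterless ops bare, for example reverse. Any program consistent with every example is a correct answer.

map_mul(-8) | unique | map_mul(7) | drop(3) | len

Check, running the answer program on each example:
  [-28, -7, 49] -> [224, 56, -392] -> [224, 56, -392] -> [1568, 392, -2744] -> [] -> 0
  [25, 36, 43, -22, 28, -10, -10] -> [-200, -288, -344, 176, -224, 80, 80] -> [-200, -288, -344, 176, -224, 80] -> [-1400, -2016, -2408, 1232, -1568, 560] -> [1232, -1568, 560] -> 3
  [-21, 12, -3, 24, 27, 28] -> [168, -96, 24, -192, -216, -224] -> [168, -96, 24, -192, -216, -224] -> [1176, -672, 168, -1344, -1512, -1568] -> [-1344, -1512, -1568] -> 3
  [-11, 16, -38, -36] -> [88, -128, 304, 288] -> [88, -128, 304, 288] -> [616, -896, 2128, 2016] -> [2016] -> 1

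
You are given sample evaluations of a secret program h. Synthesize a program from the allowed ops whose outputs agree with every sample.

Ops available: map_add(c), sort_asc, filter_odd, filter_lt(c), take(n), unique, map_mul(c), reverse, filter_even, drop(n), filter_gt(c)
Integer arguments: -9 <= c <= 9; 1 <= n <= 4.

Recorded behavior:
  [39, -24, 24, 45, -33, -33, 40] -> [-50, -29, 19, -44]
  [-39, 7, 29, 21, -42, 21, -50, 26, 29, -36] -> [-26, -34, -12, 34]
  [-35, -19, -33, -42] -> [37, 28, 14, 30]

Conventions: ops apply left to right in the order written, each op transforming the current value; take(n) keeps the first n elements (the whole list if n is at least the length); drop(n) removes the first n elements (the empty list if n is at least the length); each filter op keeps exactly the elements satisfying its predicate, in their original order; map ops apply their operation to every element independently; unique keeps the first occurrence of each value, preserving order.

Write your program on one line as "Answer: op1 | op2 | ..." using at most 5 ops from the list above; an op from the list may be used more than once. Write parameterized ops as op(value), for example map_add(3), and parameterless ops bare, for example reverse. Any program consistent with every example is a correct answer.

map_mul(-1) | take(4) | reverse | map_add(-5)

Check, running the answer program on each example:
  [39, -24, 24, 45, -33, -33, 40] -> [-39, 24, -24, -45, 33, 33, -40] -> [-39, 24, -24, -45] -> [-45, -24, 24, -39] -> [-50, -29, 19, -44]
  [-39, 7, 29, 21, -42, 21, -50, 26, 29, -36] -> [39, -7, -29, -21, 42, -21, 50, -26, -29, 36] -> [39, -7, -29, -21] -> [-21, -29, -7, 39] -> [-26, -34, -12, 34]
  [-35, -19, -33, -42] -> [35, 19, 33, 42] -> [35, 19, 33, 42] -> [42, 33, 19, 35] -> [37, 28, 14, 30]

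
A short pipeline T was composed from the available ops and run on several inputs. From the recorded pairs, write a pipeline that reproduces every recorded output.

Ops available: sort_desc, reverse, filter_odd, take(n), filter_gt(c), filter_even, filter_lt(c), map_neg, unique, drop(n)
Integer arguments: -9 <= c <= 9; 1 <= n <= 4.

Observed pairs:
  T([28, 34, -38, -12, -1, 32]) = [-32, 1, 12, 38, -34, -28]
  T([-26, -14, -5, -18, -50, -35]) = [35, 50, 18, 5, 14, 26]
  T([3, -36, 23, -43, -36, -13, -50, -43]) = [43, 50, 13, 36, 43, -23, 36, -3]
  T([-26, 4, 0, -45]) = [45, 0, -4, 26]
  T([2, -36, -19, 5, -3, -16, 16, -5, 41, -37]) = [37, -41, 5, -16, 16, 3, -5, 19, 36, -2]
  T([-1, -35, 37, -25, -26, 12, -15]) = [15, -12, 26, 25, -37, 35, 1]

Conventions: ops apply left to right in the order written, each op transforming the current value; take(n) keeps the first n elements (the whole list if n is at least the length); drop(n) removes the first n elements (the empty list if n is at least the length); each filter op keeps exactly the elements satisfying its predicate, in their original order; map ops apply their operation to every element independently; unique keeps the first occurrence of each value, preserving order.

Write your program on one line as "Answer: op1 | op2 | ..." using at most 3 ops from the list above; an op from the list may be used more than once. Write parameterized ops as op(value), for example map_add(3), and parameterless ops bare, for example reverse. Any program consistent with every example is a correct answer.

reverse | map_neg

Check, running the answer program on each example:
  [28, 34, -38, -12, -1, 32] -> [32, -1, -12, -38, 34, 28] -> [-32, 1, 12, 38, -34, -28]
  [-26, -14, -5, -18, -50, -35] -> [-35, -50, -18, -5, -14, -26] -> [35, 50, 18, 5, 14, 26]
  [3, -36, 23, -43, -36, -13, -50, -43] -> [-43, -50, -13, -36, -43, 23, -36, 3] -> [43, 50, 13, 36, 43, -23, 36, -3]
  [-26, 4, 0, -45] -> [-45, 0, 4, -26] -> [45, 0, -4, 26]
  [2, -36, -19, 5, -3, -16, 16, -5, 41, -37] -> [-37, 41, -5, 16, -16, -3, 5, -19, -36, 2] -> [37, -41, 5, -16, 16, 3, -5, 19, 36, -2]
  [-1, -35, 37, -25, -26, 12, -15] -> [-15, 12, -26, -25, 37, -35, -1] -> [15, -12, 26, 25, -37, 35, 1]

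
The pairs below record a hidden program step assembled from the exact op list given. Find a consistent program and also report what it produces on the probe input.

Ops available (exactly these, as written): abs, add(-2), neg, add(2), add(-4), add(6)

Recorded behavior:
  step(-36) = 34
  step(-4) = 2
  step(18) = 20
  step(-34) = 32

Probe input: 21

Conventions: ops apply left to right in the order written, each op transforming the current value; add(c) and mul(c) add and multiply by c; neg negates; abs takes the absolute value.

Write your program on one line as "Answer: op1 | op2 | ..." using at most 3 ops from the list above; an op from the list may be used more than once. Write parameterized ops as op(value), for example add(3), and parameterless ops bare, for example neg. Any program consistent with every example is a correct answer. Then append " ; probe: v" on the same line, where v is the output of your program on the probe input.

add(2) | abs ; probe: 23

Check, running the answer program on each example:
  -36 -> -34 -> 34
  -4 -> -2 -> 2
  18 -> 20 -> 20
  -34 -> -32 -> 32
  probe: 21 -> 23 -> 23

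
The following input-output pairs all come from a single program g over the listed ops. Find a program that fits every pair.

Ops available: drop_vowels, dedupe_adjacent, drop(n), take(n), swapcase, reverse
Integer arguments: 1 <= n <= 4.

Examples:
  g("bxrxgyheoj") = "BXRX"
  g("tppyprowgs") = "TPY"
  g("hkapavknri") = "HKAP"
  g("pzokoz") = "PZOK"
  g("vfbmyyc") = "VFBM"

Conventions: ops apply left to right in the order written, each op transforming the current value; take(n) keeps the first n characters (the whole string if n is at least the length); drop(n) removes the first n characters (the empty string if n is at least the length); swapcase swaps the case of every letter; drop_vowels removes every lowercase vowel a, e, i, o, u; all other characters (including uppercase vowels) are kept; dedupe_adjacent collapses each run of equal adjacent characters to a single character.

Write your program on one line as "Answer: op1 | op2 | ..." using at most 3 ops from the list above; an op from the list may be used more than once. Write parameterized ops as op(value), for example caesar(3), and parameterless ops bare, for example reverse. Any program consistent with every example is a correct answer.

swapcase | take(4) | dedupe_adjacent

Check, running the answer program on each example:
  "bxrxgyheoj" -> "BXRXGYHEOJ" -> "BXRX" -> "BXRX"
  "tppyprowgs" -> "TPPYPROWGS" -> "TPPY" -> "TPY"
  "hkapavknri" -> "HKAPAVKNRI" -> "HKAP" -> "HKAP"
  "pzokoz" -> "PZOKOZ" -> "PZOK" -> "PZOK"
  "vfbmyyc" -> "VFBMYYC" -> "VFBM" -> "VFBM"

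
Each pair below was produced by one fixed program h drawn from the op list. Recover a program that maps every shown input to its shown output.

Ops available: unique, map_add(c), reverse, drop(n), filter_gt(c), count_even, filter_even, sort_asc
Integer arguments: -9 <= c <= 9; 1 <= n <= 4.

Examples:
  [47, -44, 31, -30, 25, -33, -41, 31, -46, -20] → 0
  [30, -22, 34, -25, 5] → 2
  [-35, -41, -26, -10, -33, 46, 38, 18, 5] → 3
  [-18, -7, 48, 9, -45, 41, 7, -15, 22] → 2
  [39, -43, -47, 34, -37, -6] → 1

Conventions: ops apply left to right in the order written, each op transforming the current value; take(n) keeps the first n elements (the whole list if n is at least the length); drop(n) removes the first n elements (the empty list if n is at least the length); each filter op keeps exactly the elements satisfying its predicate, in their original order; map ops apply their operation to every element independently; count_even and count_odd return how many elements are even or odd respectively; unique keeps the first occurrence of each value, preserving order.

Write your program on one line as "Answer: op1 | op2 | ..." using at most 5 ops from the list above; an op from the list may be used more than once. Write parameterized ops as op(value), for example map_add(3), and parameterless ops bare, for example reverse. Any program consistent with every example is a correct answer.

map_add(-6) | reverse | filter_gt(7) | unique | count_even

Check, running the answer program on each example:
  [47, -44, 31, -30, 25, -33, -41, 31, -46, -20] -> [41, -50, 25, -36, 19, -39, -47, 25, -52, -26] -> [-26, -52, 25, -47, -39, 19, -36, 25, -50, 41] -> [25, 19, 25, 41] -> [25, 19, 41] -> 0
  [30, -22, 34, -25, 5] -> [24, -28, 28, -31, -1] -> [-1, -31, 28, -28, 24] -> [28, 24] -> [28, 24] -> 2
  [-35, -41, -26, -10, -33, 46, 38, 18, 5] -> [-41, -47, -32, -16, -39, 40, 32, 12, -1] -> [-1, 12, 32, 40, -39, -16, -32, -47, -41] -> [12, 32, 40] -> [12, 32, 40] -> 3
  [-18, -7, 48, 9, -45, 41, 7, -15, 22] -> [-24, -13, 42, 3, -51, 35, 1, -21, 16] -> [16, -21, 1, 35, -51, 3, 42, -13, -24] -> [16, 35, 42] -> [16, 35, 42] -> 2
  [39, -43, -47, 34, -37, -6] -> [33, -49, -53, 28, -43, -12] -> [-12, -43, 28, -53, -49, 33] -> [28, 33] -> [28, 33] -> 1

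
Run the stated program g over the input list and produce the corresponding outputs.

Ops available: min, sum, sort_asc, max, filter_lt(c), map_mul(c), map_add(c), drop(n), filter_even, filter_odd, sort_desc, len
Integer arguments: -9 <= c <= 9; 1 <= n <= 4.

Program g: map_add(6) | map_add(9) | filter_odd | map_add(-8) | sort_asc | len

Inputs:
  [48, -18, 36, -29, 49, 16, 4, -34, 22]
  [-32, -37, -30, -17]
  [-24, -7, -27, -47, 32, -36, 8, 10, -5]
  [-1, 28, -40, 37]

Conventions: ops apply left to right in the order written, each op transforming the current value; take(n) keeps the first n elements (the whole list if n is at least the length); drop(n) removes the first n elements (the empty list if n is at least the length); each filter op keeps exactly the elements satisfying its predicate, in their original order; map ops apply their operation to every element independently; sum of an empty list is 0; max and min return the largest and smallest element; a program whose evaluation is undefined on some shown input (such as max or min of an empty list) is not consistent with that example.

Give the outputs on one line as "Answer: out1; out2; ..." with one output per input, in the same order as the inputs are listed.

7; 2; 5; 2

Execution, op by op:
  [48, -18, 36, -29, 49, 16, 4, -34, 22] -> [54, -12, 42, -23, 55, 22, 10, -28, 28] -> [63, -3, 51, -14, 64, 31, 19, -19, 37] -> [63, -3, 51, 31, 19, -19, 37] -> [55, -11, 43, 23, 11, -27, 29] -> [-27, -11, 11, 23, 29, 43, 55] -> 7
  [-32, -37, -30, -17] -> [-26, -31, -24, -11] -> [-17, -22, -15, -2] -> [-17, -15] -> [-25, -23] -> [-25, -23] -> 2
  [-24, -7, -27, -47, 32, -36, 8, 10, -5] -> [-18, -1, -21, -41, 38, -30, 14, 16, 1] -> [-9, 8, -12, -32, 47, -21, 23, 25, 10] -> [-9, 47, -21, 23, 25] -> [-17, 39, -29, 15, 17] -> [-29, -17, 15, 17, 39] -> 5
  [-1, 28, -40, 37] -> [5, 34, -34, 43] -> [14, 43, -25, 52] -> [43, -25] -> [35, -33] -> [-33, 35] -> 2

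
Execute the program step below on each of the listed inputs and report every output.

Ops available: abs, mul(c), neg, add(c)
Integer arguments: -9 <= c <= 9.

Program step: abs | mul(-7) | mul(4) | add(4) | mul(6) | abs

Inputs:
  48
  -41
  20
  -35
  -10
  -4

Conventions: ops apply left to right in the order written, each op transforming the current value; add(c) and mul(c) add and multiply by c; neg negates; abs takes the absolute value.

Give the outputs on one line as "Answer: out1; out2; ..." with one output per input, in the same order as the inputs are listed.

Execution, op by op:
  48 -> 48 -> -336 -> -1344 -> -1340 -> -8040 -> 8040
  -41 -> 41 -> -287 -> -1148 -> -1144 -> -6864 -> 6864
  20 -> 20 -> -140 -> -560 -> -556 -> -3336 -> 3336
  -35 -> 35 -> -245 -> -980 -> -976 -> -5856 -> 5856
  -10 -> 10 -> -70 -> -280 -> -276 -> -1656 -> 1656
  -4 -> 4 -> -28 -> -112 -> -108 -> -648 -> 648

8040; 6864; 3336; 5856; 1656; 648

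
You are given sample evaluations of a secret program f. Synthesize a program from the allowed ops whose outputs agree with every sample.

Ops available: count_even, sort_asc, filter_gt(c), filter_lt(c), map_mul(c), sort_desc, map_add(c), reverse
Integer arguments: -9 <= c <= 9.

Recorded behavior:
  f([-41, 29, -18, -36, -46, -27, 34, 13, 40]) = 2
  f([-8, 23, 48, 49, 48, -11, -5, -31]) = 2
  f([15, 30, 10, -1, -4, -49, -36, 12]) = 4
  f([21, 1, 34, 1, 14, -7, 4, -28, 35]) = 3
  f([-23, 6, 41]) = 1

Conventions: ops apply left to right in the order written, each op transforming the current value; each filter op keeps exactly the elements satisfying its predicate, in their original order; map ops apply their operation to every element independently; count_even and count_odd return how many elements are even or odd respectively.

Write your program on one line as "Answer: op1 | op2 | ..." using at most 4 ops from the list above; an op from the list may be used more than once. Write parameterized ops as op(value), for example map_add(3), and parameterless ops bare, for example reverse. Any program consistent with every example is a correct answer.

filter_gt(-8) | sort_desc | map_mul(-7) | count_even

Check, running the answer program on each example:
  [-41, 29, -18, -36, -46, -27, 34, 13, 40] -> [29, 34, 13, 40] -> [40, 34, 29, 13] -> [-280, -238, -203, -91] -> 2
  [-8, 23, 48, 49, 48, -11, -5, -31] -> [23, 48, 49, 48, -5] -> [49, 48, 48, 23, -5] -> [-343, -336, -336, -161, 35] -> 2
  [15, 30, 10, -1, -4, -49, -36, 12] -> [15, 30, 10, -1, -4, 12] -> [30, 15, 12, 10, -1, -4] -> [-210, -105, -84, -70, 7, 28] -> 4
  [21, 1, 34, 1, 14, -7, 4, -28, 35] -> [21, 1, 34, 1, 14, -7, 4, 35] -> [35, 34, 21, 14, 4, 1, 1, -7] -> [-245, -238, -147, -98, -28, -7, -7, 49] -> 3
  [-23, 6, 41] -> [6, 41] -> [41, 6] -> [-287, -42] -> 1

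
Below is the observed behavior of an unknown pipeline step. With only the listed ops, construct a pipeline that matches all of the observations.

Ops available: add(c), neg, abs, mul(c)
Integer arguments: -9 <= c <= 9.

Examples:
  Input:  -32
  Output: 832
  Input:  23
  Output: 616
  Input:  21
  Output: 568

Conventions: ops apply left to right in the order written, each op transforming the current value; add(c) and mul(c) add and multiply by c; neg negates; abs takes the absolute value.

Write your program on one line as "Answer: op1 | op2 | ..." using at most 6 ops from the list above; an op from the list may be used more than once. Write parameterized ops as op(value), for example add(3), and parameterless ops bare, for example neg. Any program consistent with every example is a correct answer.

mul(-3) | abs | add(8) | neg | mul(-8)

Check, running the answer program on each example:
  -32 -> 96 -> 96 -> 104 -> -104 -> 832
  23 -> -69 -> 69 -> 77 -> -77 -> 616
  21 -> -63 -> 63 -> 71 -> -71 -> 568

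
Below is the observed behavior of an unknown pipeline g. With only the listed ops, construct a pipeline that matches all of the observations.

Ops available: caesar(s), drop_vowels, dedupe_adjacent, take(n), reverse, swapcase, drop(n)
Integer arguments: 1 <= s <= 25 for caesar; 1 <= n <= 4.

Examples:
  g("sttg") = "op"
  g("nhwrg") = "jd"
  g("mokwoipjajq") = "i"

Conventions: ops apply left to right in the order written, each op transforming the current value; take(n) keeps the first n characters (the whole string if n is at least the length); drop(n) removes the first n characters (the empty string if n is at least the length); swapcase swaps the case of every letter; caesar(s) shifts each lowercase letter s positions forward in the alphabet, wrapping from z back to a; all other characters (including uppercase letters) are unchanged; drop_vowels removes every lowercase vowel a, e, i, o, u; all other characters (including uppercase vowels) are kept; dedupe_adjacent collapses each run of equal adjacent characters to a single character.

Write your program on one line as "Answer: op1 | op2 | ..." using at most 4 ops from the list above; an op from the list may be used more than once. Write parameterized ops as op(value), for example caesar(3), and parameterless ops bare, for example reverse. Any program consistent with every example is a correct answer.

take(2) | drop_vowels | caesar(22)

Check, running the answer program on each example:
  "sttg" -> "st" -> "st" -> "op"
  "nhwrg" -> "nh" -> "nh" -> "jd"
  "mokwoipjajq" -> "mo" -> "m" -> "i"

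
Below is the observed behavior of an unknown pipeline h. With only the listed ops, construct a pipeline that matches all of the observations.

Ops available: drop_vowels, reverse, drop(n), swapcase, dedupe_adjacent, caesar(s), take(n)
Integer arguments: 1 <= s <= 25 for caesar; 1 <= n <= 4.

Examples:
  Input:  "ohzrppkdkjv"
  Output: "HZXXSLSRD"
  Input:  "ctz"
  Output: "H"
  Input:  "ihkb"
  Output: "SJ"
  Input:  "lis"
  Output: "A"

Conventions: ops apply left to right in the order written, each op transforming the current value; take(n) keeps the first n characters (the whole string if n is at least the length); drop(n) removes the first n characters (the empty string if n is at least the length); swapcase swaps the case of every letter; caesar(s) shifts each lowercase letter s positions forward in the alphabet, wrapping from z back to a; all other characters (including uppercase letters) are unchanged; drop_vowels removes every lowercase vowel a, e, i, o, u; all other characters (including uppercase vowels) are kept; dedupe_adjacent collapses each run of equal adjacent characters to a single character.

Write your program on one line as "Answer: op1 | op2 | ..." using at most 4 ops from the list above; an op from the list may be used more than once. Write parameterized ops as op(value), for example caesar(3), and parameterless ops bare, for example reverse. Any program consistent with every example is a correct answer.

caesar(8) | drop(2) | swapcase

Check, running the answer program on each example:
  "ohzrppkdkjv" -> "wphzxxslsrd" -> "hzxxslsrd" -> "HZXXSLSRD"
  "ctz" -> "kbh" -> "h" -> "H"
  "ihkb" -> "qpsj" -> "sj" -> "SJ"
  "lis" -> "tqa" -> "a" -> "A"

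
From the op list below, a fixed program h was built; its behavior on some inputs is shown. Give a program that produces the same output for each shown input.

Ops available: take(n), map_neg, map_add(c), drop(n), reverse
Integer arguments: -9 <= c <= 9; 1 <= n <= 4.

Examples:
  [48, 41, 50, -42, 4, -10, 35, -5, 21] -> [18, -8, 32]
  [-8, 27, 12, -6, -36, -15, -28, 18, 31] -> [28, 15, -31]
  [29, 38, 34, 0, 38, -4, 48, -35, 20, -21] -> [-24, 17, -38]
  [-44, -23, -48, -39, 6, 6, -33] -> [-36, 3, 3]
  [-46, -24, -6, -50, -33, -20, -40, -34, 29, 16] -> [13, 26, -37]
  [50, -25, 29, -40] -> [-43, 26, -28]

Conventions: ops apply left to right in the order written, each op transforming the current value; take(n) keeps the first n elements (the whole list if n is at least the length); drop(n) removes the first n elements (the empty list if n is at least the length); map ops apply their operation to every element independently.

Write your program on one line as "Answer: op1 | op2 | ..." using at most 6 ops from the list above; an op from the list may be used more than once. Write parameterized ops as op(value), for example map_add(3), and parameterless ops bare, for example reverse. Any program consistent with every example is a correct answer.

reverse | map_add(-9) | take(3) | map_add(3) | map_add(2) | map_add(1)

Check, running the answer program on each example:
  [48, 41, 50, -42, 4, -10, 35, -5, 21] -> [21, -5, 35, -10, 4, -42, 50, 41, 48] -> [12, -14, 26, -19, -5, -51, 41, 32, 39] -> [12, -14, 26] -> [15, -11, 29] -> [17, -9, 31] -> [18, -8, 32]
  [-8, 27, 12, -6, -36, -15, -28, 18, 31] -> [31, 18, -28, -15, -36, -6, 12, 27, -8] -> [22, 9, -37, -24, -45, -15, 3, 18, -17] -> [22, 9, -37] -> [25, 12, -34] -> [27, 14, -32] -> [28, 15, -31]
  [29, 38, 34, 0, 38, -4, 48, -35, 20, -21] -> [-21, 20, -35, 48, -4, 38, 0, 34, 38, 29] -> [-30, 11, -44, 39, -13, 29, -9, 25, 29, 20] -> [-30, 11, -44] -> [-27, 14, -41] -> [-25, 16, -39] -> [-24, 17, -38]
  [-44, -23, -48, -39, 6, 6, -33] -> [-33, 6, 6, -39, -48, -23, -44] -> [-42, -3, -3, -48, -57, -32, -53] -> [-42, -3, -3] -> [-39, 0, 0] -> [-37, 2, 2] -> [-36, 3, 3]
  [-46, -24, -6, -50, -33, -20, -40, -34, 29, 16] -> [16, 29, -34, -40, -20, -33, -50, -6, -24, -46] -> [7, 20, -43, -49, -29, -42, -59, -15, -33, -55] -> [7, 20, -43] -> [10, 23, -40] -> [12, 25, -38] -> [13, 26, -37]
  [50, -25, 29, -40] -> [-40, 29, -25, 50] -> [-49, 20, -34, 41] -> [-49, 20, -34] -> [-46, 23, -31] -> [-44, 25, -29] -> [-43, 26, -28]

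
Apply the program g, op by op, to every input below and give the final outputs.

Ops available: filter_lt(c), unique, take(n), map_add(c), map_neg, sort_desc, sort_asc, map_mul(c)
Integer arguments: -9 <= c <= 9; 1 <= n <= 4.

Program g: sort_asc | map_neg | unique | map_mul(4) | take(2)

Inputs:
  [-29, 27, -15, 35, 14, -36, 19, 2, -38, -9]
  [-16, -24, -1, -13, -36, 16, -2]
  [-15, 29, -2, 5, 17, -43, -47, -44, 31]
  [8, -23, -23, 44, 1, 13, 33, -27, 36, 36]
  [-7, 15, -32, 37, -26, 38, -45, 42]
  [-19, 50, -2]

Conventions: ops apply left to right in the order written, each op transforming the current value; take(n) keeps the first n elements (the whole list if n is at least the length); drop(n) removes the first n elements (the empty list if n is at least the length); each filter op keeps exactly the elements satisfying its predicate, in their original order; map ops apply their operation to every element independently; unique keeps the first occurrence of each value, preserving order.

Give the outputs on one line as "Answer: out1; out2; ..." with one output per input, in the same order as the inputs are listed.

[152, 144]; [144, 96]; [188, 176]; [108, 92]; [180, 128]; [76, 8]

Execution, op by op:
  [-29, 27, -15, 35, 14, -36, 19, 2, -38, -9] -> [-38, -36, -29, -15, -9, 2, 14, 19, 27, 35] -> [38, 36, 29, 15, 9, -2, -14, -19, -27, -35] -> [38, 36, 29, 15, 9, -2, -14, -19, -27, -35] -> [152, 144, 116, 60, 36, -8, -56, -76, -108, -140] -> [152, 144]
  [-16, -24, -1, -13, -36, 16, -2] -> [-36, -24, -16, -13, -2, -1, 16] -> [36, 24, 16, 13, 2, 1, -16] -> [36, 24, 16, 13, 2, 1, -16] -> [144, 96, 64, 52, 8, 4, -64] -> [144, 96]
  [-15, 29, -2, 5, 17, -43, -47, -44, 31] -> [-47, -44, -43, -15, -2, 5, 17, 29, 31] -> [47, 44, 43, 15, 2, -5, -17, -29, -31] -> [47, 44, 43, 15, 2, -5, -17, -29, -31] -> [188, 176, 172, 60, 8, -20, -68, -116, -124] -> [188, 176]
  [8, -23, -23, 44, 1, 13, 33, -27, 36, 36] -> [-27, -23, -23, 1, 8, 13, 33, 36, 36, 44] -> [27, 23, 23, -1, -8, -13, -33, -36, -36, -44] -> [27, 23, -1, -8, -13, -33, -36, -44] -> [108, 92, -4, -32, -52, -132, -144, -176] -> [108, 92]
  [-7, 15, -32, 37, -26, 38, -45, 42] -> [-45, -32, -26, -7, 15, 37, 38, 42] -> [45, 32, 26, 7, -15, -37, -38, -42] -> [45, 32, 26, 7, -15, -37, -38, -42] -> [180, 128, 104, 28, -60, -148, -152, -168] -> [180, 128]
  [-19, 50, -2] -> [-19, -2, 50] -> [19, 2, -50] -> [19, 2, -50] -> [76, 8, -200] -> [76, 8]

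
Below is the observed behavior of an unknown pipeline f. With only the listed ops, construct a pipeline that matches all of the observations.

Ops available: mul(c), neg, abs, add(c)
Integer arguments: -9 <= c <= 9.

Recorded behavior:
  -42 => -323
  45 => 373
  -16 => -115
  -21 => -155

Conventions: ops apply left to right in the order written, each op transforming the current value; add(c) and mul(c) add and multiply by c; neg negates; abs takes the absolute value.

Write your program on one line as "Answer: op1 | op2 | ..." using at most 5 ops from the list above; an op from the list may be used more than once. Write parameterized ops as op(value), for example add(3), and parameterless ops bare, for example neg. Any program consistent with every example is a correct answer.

mul(8) | add(4) | add(7) | add(-3) | add(5)

Check, running the answer program on each example:
  -42 -> -336 -> -332 -> -325 -> -328 -> -323
  45 -> 360 -> 364 -> 371 -> 368 -> 373
  -16 -> -128 -> -124 -> -117 -> -120 -> -115
  -21 -> -168 -> -164 -> -157 -> -160 -> -155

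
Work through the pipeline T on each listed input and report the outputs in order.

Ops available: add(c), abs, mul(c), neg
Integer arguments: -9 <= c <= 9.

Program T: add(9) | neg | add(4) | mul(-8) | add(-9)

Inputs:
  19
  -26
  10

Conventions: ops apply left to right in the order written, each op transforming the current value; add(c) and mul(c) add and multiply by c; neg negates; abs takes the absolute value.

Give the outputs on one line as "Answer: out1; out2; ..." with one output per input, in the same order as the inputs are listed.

183; -177; 111

Execution, op by op:
  19 -> 28 -> -28 -> -24 -> 192 -> 183
  -26 -> -17 -> 17 -> 21 -> -168 -> -177
  10 -> 19 -> -19 -> -15 -> 120 -> 111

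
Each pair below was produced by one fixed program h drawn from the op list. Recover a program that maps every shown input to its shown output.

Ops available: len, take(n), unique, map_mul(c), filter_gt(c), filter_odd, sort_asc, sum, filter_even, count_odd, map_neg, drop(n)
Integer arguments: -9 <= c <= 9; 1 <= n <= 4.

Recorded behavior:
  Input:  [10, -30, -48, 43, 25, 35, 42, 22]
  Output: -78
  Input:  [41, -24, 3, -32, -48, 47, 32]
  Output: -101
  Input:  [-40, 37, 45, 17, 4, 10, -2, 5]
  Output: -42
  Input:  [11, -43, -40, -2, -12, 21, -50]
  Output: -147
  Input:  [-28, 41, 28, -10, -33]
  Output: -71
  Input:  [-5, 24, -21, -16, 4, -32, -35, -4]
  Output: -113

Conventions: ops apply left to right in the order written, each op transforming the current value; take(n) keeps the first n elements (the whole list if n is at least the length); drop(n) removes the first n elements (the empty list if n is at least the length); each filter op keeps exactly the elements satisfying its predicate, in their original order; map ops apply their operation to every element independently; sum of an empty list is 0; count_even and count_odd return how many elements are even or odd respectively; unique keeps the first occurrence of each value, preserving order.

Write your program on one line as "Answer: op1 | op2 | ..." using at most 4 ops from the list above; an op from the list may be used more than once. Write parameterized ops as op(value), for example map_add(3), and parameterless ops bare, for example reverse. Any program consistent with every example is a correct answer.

map_neg | filter_gt(-4) | map_neg | sum

Check, running the answer program on each example:
  [10, -30, -48, 43, 25, 35, 42, 22] -> [-10, 30, 48, -43, -25, -35, -42, -22] -> [30, 48] -> [-30, -48] -> -78
  [41, -24, 3, -32, -48, 47, 32] -> [-41, 24, -3, 32, 48, -47, -32] -> [24, -3, 32, 48] -> [-24, 3, -32, -48] -> -101
  [-40, 37, 45, 17, 4, 10, -2, 5] -> [40, -37, -45, -17, -4, -10, 2, -5] -> [40, 2] -> [-40, -2] -> -42
  [11, -43, -40, -2, -12, 21, -50] -> [-11, 43, 40, 2, 12, -21, 50] -> [43, 40, 2, 12, 50] -> [-43, -40, -2, -12, -50] -> -147
  [-28, 41, 28, -10, -33] -> [28, -41, -28, 10, 33] -> [28, 10, 33] -> [-28, -10, -33] -> -71
  [-5, 24, -21, -16, 4, -32, -35, -4] -> [5, -24, 21, 16, -4, 32, 35, 4] -> [5, 21, 16, 32, 35, 4] -> [-5, -21, -16, -32, -35, -4] -> -113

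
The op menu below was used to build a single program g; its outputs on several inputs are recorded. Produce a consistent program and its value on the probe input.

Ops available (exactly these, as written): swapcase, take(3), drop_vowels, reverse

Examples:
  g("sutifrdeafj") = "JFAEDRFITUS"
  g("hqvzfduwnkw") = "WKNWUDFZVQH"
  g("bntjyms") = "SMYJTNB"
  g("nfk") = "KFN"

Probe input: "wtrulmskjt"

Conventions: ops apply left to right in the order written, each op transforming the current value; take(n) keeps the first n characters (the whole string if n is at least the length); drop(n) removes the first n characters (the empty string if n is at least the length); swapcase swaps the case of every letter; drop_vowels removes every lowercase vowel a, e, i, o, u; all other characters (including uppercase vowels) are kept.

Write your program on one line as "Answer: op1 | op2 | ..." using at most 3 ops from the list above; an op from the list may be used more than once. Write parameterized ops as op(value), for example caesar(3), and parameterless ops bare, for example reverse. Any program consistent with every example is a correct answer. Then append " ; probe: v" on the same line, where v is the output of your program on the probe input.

swapcase | reverse ; probe: "TJKSMLURTW"

Check, running the answer program on each example:
  "sutifrdeafj" -> "SUTIFRDEAFJ" -> "JFAEDRFITUS"
  "hqvzfduwnkw" -> "HQVZFDUWNKW" -> "WKNWUDFZVQH"
  "bntjyms" -> "BNTJYMS" -> "SMYJTNB"
  "nfk" -> "NFK" -> "KFN"
  probe: "wtrulmskjt" -> "WTRULMSKJT" -> "TJKSMLURTW"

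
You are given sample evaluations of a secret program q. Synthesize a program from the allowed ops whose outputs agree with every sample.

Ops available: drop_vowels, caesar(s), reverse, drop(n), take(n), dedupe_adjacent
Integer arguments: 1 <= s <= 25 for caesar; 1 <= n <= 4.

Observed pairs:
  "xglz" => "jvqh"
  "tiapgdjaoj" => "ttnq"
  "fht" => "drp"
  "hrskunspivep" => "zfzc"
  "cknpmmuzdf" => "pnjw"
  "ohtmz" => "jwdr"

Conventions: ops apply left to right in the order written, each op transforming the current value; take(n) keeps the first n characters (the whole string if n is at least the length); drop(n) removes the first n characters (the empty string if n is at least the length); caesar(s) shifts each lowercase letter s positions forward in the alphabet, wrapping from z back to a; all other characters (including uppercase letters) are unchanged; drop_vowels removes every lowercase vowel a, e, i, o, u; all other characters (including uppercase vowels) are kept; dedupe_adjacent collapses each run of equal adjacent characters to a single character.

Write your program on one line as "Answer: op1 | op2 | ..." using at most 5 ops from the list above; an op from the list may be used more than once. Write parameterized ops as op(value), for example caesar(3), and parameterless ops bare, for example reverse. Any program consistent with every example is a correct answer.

drop_vowels | reverse | take(4) | caesar(10)

Check, running the answer program on each example:
  "xglz" -> "xglz" -> "zlgx" -> "zlgx" -> "jvqh"
  "tiapgdjaoj" -> "tpgdjj" -> "jjdgpt" -> "jjdg" -> "ttnq"
  "fht" -> "fht" -> "thf" -> "thf" -> "drp"
  "hrskunspivep" -> "hrsknspvp" -> "pvpsnksrh" -> "pvps" -> "zfzc"
  "cknpmmuzdf" -> "cknpmmzdf" -> "fdzmmpnkc" -> "fdzm" -> "pnjw"
  "ohtmz" -> "htmz" -> "zmth" -> "zmth" -> "jwdr"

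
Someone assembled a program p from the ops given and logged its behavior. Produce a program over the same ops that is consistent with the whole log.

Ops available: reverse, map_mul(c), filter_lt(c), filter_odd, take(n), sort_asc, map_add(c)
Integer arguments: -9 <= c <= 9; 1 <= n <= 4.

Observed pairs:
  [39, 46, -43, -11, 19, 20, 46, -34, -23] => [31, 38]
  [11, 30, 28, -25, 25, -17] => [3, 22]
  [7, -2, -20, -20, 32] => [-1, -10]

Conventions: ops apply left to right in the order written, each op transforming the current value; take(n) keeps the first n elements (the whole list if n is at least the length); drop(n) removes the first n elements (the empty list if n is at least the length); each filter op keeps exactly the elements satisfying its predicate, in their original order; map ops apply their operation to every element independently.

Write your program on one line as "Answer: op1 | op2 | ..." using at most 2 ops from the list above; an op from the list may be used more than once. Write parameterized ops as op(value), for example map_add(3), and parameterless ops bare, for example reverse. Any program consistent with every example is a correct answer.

map_add(-8) | take(2)

Check, running the answer program on each example:
  [39, 46, -43, -11, 19, 20, 46, -34, -23] -> [31, 38, -51, -19, 11, 12, 38, -42, -31] -> [31, 38]
  [11, 30, 28, -25, 25, -17] -> [3, 22, 20, -33, 17, -25] -> [3, 22]
  [7, -2, -20, -20, 32] -> [-1, -10, -28, -28, 24] -> [-1, -10]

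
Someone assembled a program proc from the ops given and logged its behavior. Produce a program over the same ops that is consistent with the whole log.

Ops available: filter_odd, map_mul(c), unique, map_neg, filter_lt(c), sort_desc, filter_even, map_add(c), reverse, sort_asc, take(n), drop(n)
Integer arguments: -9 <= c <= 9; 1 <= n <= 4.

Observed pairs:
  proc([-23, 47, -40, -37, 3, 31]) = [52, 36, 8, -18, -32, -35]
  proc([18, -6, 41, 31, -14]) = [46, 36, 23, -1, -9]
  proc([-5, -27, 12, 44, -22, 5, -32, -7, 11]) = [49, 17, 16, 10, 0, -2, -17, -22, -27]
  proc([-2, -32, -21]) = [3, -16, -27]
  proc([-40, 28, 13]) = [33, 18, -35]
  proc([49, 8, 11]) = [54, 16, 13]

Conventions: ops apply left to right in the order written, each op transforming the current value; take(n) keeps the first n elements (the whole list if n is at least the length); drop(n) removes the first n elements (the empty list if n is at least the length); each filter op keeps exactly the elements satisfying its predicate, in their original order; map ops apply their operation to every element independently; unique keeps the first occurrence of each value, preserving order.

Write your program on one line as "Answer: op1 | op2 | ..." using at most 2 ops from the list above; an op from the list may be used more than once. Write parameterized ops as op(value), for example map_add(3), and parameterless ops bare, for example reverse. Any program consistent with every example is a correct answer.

sort_desc | map_add(5)

Check, running the answer program on each example:
  [-23, 47, -40, -37, 3, 31] -> [47, 31, 3, -23, -37, -40] -> [52, 36, 8, -18, -32, -35]
  [18, -6, 41, 31, -14] -> [41, 31, 18, -6, -14] -> [46, 36, 23, -1, -9]
  [-5, -27, 12, 44, -22, 5, -32, -7, 11] -> [44, 12, 11, 5, -5, -7, -22, -27, -32] -> [49, 17, 16, 10, 0, -2, -17, -22, -27]
  [-2, -32, -21] -> [-2, -21, -32] -> [3, -16, -27]
  [-40, 28, 13] -> [28, 13, -40] -> [33, 18, -35]
  [49, 8, 11] -> [49, 11, 8] -> [54, 16, 13]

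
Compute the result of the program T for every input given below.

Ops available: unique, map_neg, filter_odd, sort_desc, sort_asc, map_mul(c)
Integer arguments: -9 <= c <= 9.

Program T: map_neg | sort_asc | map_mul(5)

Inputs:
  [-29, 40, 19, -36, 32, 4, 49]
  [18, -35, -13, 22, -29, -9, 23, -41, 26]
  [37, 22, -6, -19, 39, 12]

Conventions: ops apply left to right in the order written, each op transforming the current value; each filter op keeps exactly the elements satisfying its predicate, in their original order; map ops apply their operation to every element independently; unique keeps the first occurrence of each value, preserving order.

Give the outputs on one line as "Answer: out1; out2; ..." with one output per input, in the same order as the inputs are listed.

Execution, op by op:
  [-29, 40, 19, -36, 32, 4, 49] -> [29, -40, -19, 36, -32, -4, -49] -> [-49, -40, -32, -19, -4, 29, 36] -> [-245, -200, -160, -95, -20, 145, 180]
  [18, -35, -13, 22, -29, -9, 23, -41, 26] -> [-18, 35, 13, -22, 29, 9, -23, 41, -26] -> [-26, -23, -22, -18, 9, 13, 29, 35, 41] -> [-130, -115, -110, -90, 45, 65, 145, 175, 205]
  [37, 22, -6, -19, 39, 12] -> [-37, -22, 6, 19, -39, -12] -> [-39, -37, -22, -12, 6, 19] -> [-195, -185, -110, -60, 30, 95]

[-245, -200, -160, -95, -20, 145, 180]; [-130, -115, -110, -90, 45, 65, 145, 175, 205]; [-195, -185, -110, -60, 30, 95]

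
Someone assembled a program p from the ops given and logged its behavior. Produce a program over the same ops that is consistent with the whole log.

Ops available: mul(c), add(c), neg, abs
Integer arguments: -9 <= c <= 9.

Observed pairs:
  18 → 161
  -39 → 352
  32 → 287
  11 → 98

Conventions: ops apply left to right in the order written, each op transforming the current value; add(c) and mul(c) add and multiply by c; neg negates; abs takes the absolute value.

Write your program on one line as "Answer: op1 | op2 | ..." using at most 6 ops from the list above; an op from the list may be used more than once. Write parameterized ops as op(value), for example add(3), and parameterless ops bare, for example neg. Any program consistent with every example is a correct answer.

mul(9) | add(-5) | add(2) | add(2) | abs

Check, running the answer program on each example:
  18 -> 162 -> 157 -> 159 -> 161 -> 161
  -39 -> -351 -> -356 -> -354 -> -352 -> 352
  32 -> 288 -> 283 -> 285 -> 287 -> 287
  11 -> 99 -> 94 -> 96 -> 98 -> 98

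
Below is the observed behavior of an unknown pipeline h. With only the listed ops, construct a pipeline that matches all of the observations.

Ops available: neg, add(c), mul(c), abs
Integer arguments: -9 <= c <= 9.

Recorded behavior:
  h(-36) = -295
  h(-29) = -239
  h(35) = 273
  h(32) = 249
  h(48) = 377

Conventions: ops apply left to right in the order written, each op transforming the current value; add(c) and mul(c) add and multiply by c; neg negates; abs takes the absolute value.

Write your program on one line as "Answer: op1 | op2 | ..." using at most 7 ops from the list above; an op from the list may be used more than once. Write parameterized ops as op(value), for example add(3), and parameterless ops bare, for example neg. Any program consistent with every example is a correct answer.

neg | mul(8) | neg | add(-2) | add(1) | add(-6)

Check, running the answer program on each example:
  -36 -> 36 -> 288 -> -288 -> -290 -> -289 -> -295
  -29 -> 29 -> 232 -> -232 -> -234 -> -233 -> -239
  35 -> -35 -> -280 -> 280 -> 278 -> 279 -> 273
  32 -> -32 -> -256 -> 256 -> 254 -> 255 -> 249
  48 -> -48 -> -384 -> 384 -> 382 -> 383 -> 377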